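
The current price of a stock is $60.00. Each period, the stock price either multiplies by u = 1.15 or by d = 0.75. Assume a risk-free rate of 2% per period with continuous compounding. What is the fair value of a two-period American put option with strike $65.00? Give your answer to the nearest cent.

Risk-neutral probability p = (e^0.02 − 0.75)/(1.15 − 0.75) = 0.2702/0.4000 = 0.6755
Terminal stock prices: S_uu = 79.35, S_ud = 51.75, S_dd = 33.75
Terminal payoffs (K − S): max(-14.35, 0) = 0, max(13.25, 0) = 13.25, max(31.25, 0) = 31.25
Node u (S = 69): continuation = e^(−0.02)·[0.6755·0.0000 + 0.3245·13.2500] = 4.2144; exercise value = 0.0000 ≤ continuation, so V_u = 4.2144
Node d (S = 45): continuation = e^(−0.02)·[0.6755·13.2500 + 0.3245·31.2500] = 18.7129; exercise value = 20.0000 > continuation, so V_d = 20.0000 (exercise)
Node 0 (S = 60): continuation = e^(−0.02)·[0.6755·4.2144 + 0.3245·20.0000] = 9.1519; exercise value = 5.0000 ≤ continuation, so V_0 = 9.1519

$9.15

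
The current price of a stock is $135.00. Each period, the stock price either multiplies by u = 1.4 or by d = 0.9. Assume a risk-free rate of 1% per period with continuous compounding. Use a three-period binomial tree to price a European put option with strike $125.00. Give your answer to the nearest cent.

Risk-neutral probability p = (e^0.01 − 0.9)/(1.4 − 0.9) = 0.1101/0.5000 = 0.2201
Terminal stock prices: S_uuu = 370.4, S_uud = 238.1, S_udd = 153.1, S_ddd = 98.42
Terminal payoffs (K − S): max(-245.4, 0) = 0, max(-113.1, 0) = 0, max(-28.09, 0) = 0, max(26.58, 0) = 26.58
Node uu (S = 264.6): V_uu = e^(−0.01)·[0.2201·0.0000 + 0.7799·0.0000] = 0.0000
Node ud (S = 170.1): V_ud = e^(−0.01)·[0.2201·0.0000 + 0.7799·0.0000] = 0.0000
Node dd (S = 109.4): V_dd = e^(−0.01)·[0.2201·0.0000 + 0.7799·26.5850] = 20.5273
Node u (S = 189): V_u = e^(−0.01)·[0.2201·0.0000 + 0.7799·0.0000] = 0.0000
Node d (S = 121.5): V_d = e^(−0.01)·[0.2201·0.0000 + 0.7799·20.5273] = 15.8500
Node 0 (S = 135): V_0 = e^(−0.01)·[0.2201·0.0000 + 0.7799·15.8500] = 12.2384

$12.24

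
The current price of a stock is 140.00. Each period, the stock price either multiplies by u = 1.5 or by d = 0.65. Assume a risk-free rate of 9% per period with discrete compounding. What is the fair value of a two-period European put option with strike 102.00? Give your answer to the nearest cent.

8.39

Risk-neutral probability p = (1 + 0.09 − 0.65)/(1.5 − 0.65) = 0.4400/0.8500 = 0.5176
Terminal stock prices: S_uu = 315, S_ud = 136.5, S_dd = 59.15
Terminal payoffs (K − S): max(-213, 0) = 0, max(-34.5, 0) = 0, max(42.85, 0) = 42.85
Node u (S = 210): V_u = 1/1.09·[0.5176·0.0000 + 0.4824·0.0000] = 0.0000
Node d (S = 91): V_d = 1/1.09·[0.5176·0.0000 + 0.4824·42.8500] = 18.9622
Node 0 (S = 140): V_0 = 1/1.09·[0.5176·0.0000 + 0.4824·18.9622] = 8.3913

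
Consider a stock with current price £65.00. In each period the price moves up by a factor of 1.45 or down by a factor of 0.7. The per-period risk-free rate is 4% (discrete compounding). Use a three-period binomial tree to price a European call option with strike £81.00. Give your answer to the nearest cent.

Risk-neutral probability p = (1 + 0.04 − 0.7)/(1.45 − 0.7) = 0.3400/0.7500 = 0.4533
Terminal stock prices: S_uuu = 198.2, S_uud = 95.66, S_udd = 46.18, S_ddd = 22.29
Terminal payoffs (S − K): max(117.2, 0) = 117.2, max(14.66, 0) = 14.66, max(-34.82, 0) = 0, max(-58.71, 0) = 0
Node uu (S = 136.7): V_uu = 1/1.04·[0.4533·117.1606 + 0.5467·14.6637] = 58.7779
Node ud (S = 65.97): V_ud = 1/1.04·[0.4533·14.6637 + 0.5467·0.0000] = 6.3919
Node dd (S = 31.85): V_dd = 1/1.04·[0.4533·0.0000 + 0.5467·0.0000] = 0.0000
Node u (S = 94.25): V_u = 1/1.04·[0.4533·58.7779 + 0.5467·6.3919] = 28.9810
Node d (S = 45.5): V_d = 1/1.04·[0.4533·6.3919 + 0.5467·0.0000] = 2.7862
Node 0 (S = 65): V_0 = 1/1.04·[0.4533·28.9810 + 0.5467·2.7862] = 14.0973

£14.10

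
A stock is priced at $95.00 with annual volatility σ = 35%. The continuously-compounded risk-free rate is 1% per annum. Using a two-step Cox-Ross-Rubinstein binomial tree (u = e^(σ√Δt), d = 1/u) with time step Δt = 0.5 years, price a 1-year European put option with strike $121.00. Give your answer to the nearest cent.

$31.73

CRR parameters: u = e^(σ√Δt) = e^(0.35·√0.5) = 1.2808, d = 1/u = 0.7808
Per-period rate: rΔt = 0.01·0.5 = 0.005, so R = e^0.005 = 1.0050
Risk-neutral probability p = (e^0.005 − 0.7808)/(1.2808 − 0.7808) = 0.2243/0.5000 = 0.4485
Terminal stock prices: S_uu = 155.8, S_ud = 95, S_dd = 57.91
Terminal payoffs (K − S): max(-34.84, 0) = 0, max(26, 0) = 26, max(63.09, 0) = 63.09
Node u (S = 121.7): V_u = e^(−0.005)·[0.4485·0.0000 + 0.5515·26.0000] = 14.2684
Node d (S = 74.17): V_d = e^(−0.005)·[0.4485·26.0000 + 0.5515·63.0893] = 46.2243
Node 0 (S = 95): V_0 = e^(−0.005)·[0.4485·14.2684 + 0.5515·46.2243] = 31.7341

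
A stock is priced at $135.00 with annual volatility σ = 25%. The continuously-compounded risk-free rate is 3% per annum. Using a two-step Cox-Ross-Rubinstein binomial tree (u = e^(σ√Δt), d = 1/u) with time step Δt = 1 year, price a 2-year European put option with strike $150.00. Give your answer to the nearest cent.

CRR parameters: u = e^(σ√Δt) = e^(0.25·√1) = 1.2840, d = 1/u = 0.7788
Per-period rate: rΔt = 0.03·1 = 0.03, so R = e^0.03 = 1.0305
Risk-neutral probability p = (e^0.03 − 0.7788)/(1.2840 − 0.7788) = 0.2517/0.5052 = 0.4981
Terminal stock prices: S_uu = 222.6, S_ud = 135, S_dd = 81.88
Terminal payoffs (K − S): max(-72.58, 0) = 0, max(15, 0) = 15, max(68.12, 0) = 68.12
Node u (S = 173.3): V_u = e^(−0.03)·[0.4981·0.0000 + 0.5019·15.0000] = 7.3060
Node d (S = 105.1): V_d = e^(−0.03)·[0.4981·15.0000 + 0.5019·68.1184] = 40.4287
Node 0 (S = 135): V_0 = e^(−0.03)·[0.4981·7.3060 + 0.5019·40.4287] = 23.2229

$23.22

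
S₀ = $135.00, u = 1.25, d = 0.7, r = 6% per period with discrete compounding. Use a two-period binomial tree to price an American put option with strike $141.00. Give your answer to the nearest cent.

$19.76

Risk-neutral probability p = (1 + 0.06 − 0.7)/(1.25 − 0.7) = 0.3600/0.5500 = 0.6545
Terminal stock prices: S_uu = 210.9, S_ud = 118.1, S_dd = 66.15
Terminal payoffs (K − S): max(-69.94, 0) = 0, max(22.88, 0) = 22.88, max(74.85, 0) = 74.85
Node u (S = 168.8): continuation = 1/1.06·[0.6545·0.0000 + 0.3455·22.8750] = 7.4550; exercise value = 0.0000 ≤ continuation, so V_u = 7.4550
Node d (S = 94.5): continuation = 1/1.06·[0.6545·22.8750 + 0.3455·74.8500] = 38.5189; exercise value = 46.5000 > continuation, so V_d = 46.5000 (exercise)
Node 0 (S = 135): continuation = 1/1.06·[0.6545·7.4550 + 0.3455·46.5000] = 19.7578; exercise value = 6.0000 ≤ continuation, so V_0 = 19.7578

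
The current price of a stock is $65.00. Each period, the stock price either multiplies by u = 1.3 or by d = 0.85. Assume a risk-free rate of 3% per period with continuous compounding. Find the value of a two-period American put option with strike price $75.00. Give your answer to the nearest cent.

Risk-neutral probability p = (e^0.03 − 0.85)/(1.3 − 0.85) = 0.1805/0.4500 = 0.4010
Terminal stock prices: S_uu = 109.9, S_ud = 71.83, S_dd = 46.96
Terminal payoffs (K − S): max(-34.85, 0) = 0, max(3.175, 0) = 3.175, max(28.04, 0) = 28.04
Node u (S = 84.5): continuation = e^(−0.03)·[0.4010·0.0000 + 0.5990·3.1750] = 1.8456; exercise value = 0.0000 ≤ continuation, so V_u = 1.8456
Node d (S = 55.25): continuation = e^(−0.03)·[0.4010·3.1750 + 0.5990·28.0375] = 17.5334; exercise value = 19.7500 > continuation, so V_d = 19.7500 (exercise)
Node 0 (S = 65): continuation = e^(−0.03)·[0.4010·1.8456 + 0.5990·19.7500] = 12.1986; exercise value = 10.0000 ≤ continuation, so V_0 = 12.1986

$12.20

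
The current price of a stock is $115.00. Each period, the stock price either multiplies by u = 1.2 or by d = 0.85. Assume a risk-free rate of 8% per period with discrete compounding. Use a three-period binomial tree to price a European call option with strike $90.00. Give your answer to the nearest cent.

$44.18

Risk-neutral probability p = (1 + 0.08 − 0.85)/(1.2 − 0.85) = 0.2300/0.3500 = 0.6571
Terminal stock prices: S_uuu = 198.7, S_uud = 140.8, S_udd = 99.7, S_ddd = 70.62
Terminal payoffs (S − K): max(108.7, 0) = 108.7, max(50.76, 0) = 50.76, max(9.705, 0) = 9.705, max(-19.38, 0) = 0
Node uu (S = 165.6): V_uu = 1/1.08·[0.6571·108.7200 + 0.3429·50.7600] = 82.2667
Node ud (S = 117.3): V_ud = 1/1.08·[0.6571·50.7600 + 0.3429·9.7050] = 33.9667
Node dd (S = 83.09): V_dd = 1/1.08·[0.6571·9.7050 + 0.3429·0.0000] = 5.9052
Node u (S = 138): V_u = 1/1.08·[0.6571·82.2667 + 0.3429·33.9667] = 60.8395
Node d (S = 97.75): V_d = 1/1.08·[0.6571·33.9667 + 0.3429·5.9052] = 22.5422
Node 0 (S = 115): V_0 = 1/1.08·[0.6571·60.8395 + 0.3429·22.5422] = 44.1750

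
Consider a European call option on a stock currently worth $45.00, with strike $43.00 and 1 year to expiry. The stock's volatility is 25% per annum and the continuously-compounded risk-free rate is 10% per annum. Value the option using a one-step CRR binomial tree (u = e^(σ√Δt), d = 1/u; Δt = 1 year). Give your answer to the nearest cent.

$8.64

CRR parameters: u = e^(σ√Δt) = e^(0.25·√1) = 1.2840, d = 1/u = 0.7788
Per-period rate: rΔt = 0.1·1 = 0.1, so R = e^0.1 = 1.1052
Risk-neutral probability p = (e^0.1 − 0.7788)/(1.2840 − 0.7788) = 0.3264/0.5052 = 0.6460
Terminal stock prices: S_u = 57.78, S_d = 35.05
Terminal payoffs (S − K): max(14.78, 0) = 14.78, max(-7.954, 0) = 0
Node 0 (S = 45): V_0 = e^(−0.1)·[0.6460·14.7811 + 0.3540·0.0000] = 8.6398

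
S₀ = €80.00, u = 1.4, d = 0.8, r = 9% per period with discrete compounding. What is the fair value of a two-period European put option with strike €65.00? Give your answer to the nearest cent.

Risk-neutral probability p = (1 + 0.09 − 0.8)/(1.4 − 0.8) = 0.2900/0.6000 = 0.4833
Terminal stock prices: S_uu = 156.8, S_ud = 89.6, S_dd = 51.2
Terminal payoffs (K − S): max(-91.8, 0) = 0, max(-24.6, 0) = 0, max(13.8, 0) = 13.8
Node u (S = 112): V_u = 1/1.09·[0.4833·0.0000 + 0.5167·0.0000] = 0.0000
Node d (S = 64): V_d = 1/1.09·[0.4833·0.0000 + 0.5167·13.8000] = 6.5413
Node 0 (S = 80): V_0 = 1/1.09·[0.4833·0.0000 + 0.5167·6.5413] = 3.1006

€3.10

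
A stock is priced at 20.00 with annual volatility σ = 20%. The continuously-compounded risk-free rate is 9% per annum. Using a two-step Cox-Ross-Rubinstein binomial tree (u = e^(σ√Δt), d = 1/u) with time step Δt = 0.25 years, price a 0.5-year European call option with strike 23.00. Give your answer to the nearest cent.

0.47

CRR parameters: u = e^(σ√Δt) = e^(0.2·√0.25) = 1.1052, d = 1/u = 0.9048
Per-period rate: rΔt = 0.09·0.25 = 0.0225, so R = e^0.0225 = 1.0228
Risk-neutral probability p = (e^0.0225 − 0.9048)/(1.1052 − 0.9048) = 0.1179/0.2003 = 0.5886
Terminal stock prices: S_uu = 24.43, S_ud = 20, S_dd = 16.37
Terminal payoffs (S − K): max(1.428, 0) = 1.428, max(-3, 0) = 0, max(-6.625, 0) = 0
Node u (S = 22.1): V_u = e^(−0.0225)·[0.5886·1.4281 + 0.4114·0.0000] = 0.8219
Node d (S = 18.1): V_d = e^(−0.0225)·[0.5886·0.0000 + 0.4114·0.0000] = 0.0000
Node 0 (S = 20): V_0 = e^(−0.0225)·[0.5886·0.8219 + 0.4114·0.0000] = 0.4730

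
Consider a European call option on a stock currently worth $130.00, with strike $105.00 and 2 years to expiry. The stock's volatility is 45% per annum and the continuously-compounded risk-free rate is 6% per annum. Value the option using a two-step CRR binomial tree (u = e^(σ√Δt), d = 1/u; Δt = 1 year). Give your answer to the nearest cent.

CRR parameters: u = e^(σ√Δt) = e^(0.45·√1) = 1.5683, d = 1/u = 0.6376
Per-period rate: rΔt = 0.06·1 = 0.06, so R = e^0.06 = 1.0618
Risk-neutral probability p = (e^0.06 − 0.6376)/(1.5683 − 0.6376) = 0.4242/0.9307 = 0.4558
Terminal stock prices: S_uu = 319.7, S_ud = 130, S_dd = 52.85
Terminal payoffs (S − K): max(214.7, 0) = 214.7, max(25, 0) = 25, max(-52.15, 0) = 0
Node u (S = 203.9): V_u = e^(−0.06)·[0.4558·214.7484 + 0.5442·25.0000] = 104.9953
Node d (S = 82.89): V_d = e^(−0.06)·[0.4558·25.0000 + 0.5442·0.0000] = 10.7315
Node 0 (S = 130): V_0 = e^(−0.06)·[0.4558·104.9953 + 0.5442·10.7315] = 50.5701

$50.57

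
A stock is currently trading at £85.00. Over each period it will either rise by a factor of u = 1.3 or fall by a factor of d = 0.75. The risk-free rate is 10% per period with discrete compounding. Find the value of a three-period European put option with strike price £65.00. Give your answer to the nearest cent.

£1.59

Risk-neutral probability p = (1 + 0.1 − 0.75)/(1.3 − 0.75) = 0.3500/0.5500 = 0.6364
Terminal stock prices: S_uuu = 186.7, S_uud = 107.7, S_udd = 62.16, S_ddd = 35.86
Terminal payoffs (K − S): max(-121.7, 0) = 0, max(-42.74, 0) = 0, max(2.844, 0) = 2.844, max(29.14, 0) = 29.14
Node uu (S = 143.7): V_uu = 1/1.1·[0.6364·0.0000 + 0.3636·0.0000] = 0.0000
Node ud (S = 82.88): V_ud = 1/1.1·[0.6364·0.0000 + 0.3636·2.8438] = 0.9401
Node dd (S = 47.81): V_dd = 1/1.1·[0.6364·2.8438 + 0.3636·29.1406] = 11.2784
Node u (S = 110.5): V_u = 1/1.1·[0.6364·0.0000 + 0.3636·0.9401] = 0.3108
Node d (S = 63.75): V_d = 1/1.1·[0.6364·0.9401 + 0.3636·11.2784] = 4.2722
Node 0 (S = 85): V_0 = 1/1.1·[0.6364·0.3108 + 0.3636·4.2722] = 1.5921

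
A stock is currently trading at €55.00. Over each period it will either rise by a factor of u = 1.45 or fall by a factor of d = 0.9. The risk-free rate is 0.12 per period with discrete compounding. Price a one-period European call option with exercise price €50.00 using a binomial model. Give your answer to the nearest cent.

€10.63

Risk-neutral probability p = (1 + 0.12 − 0.9)/(1.45 − 0.9) = 0.2200/0.5500 = 0.4000
Terminal stock prices: S_u = 79.75, S_d = 49.5
Terminal payoffs (S − K): max(29.75, 0) = 29.75, max(-0.5, 0) = 0
Node 0 (S = 55): V_0 = 1/1.12·[0.4000·29.7500 + 0.6000·0.0000] = 10.6250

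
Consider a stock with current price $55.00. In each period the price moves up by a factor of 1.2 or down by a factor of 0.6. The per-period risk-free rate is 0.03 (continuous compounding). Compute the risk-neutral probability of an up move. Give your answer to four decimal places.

p = 0.7174

Risk-neutral probability p = (e^0.03 − 0.6)/(1.2 − 0.6) = 0.4305/0.6000 = 0.7174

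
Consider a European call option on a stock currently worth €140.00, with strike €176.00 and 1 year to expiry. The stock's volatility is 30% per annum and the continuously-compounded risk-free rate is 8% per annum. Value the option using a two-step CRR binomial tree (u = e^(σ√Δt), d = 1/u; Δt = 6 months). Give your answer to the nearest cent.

CRR parameters: u = e^(σ√Δt) = e^(0.3·√0.5) = 1.2363, d = 1/u = 0.8089
Per-period rate: rΔt = 0.08·0.5 = 0.04, so R = e^0.04 = 1.0408
Risk-neutral probability p = (e^0.04 − 0.8089)/(1.2363 − 0.8089) = 0.2320/0.4275 = 0.5426
Terminal stock prices: S_uu = 214, S_ud = 140, S_dd = 91.6
Terminal payoffs (S − K): max(37.99, 0) = 37.99, max(-36, 0) = 0, max(-84.4, 0) = 0
Node u (S = 173.1): V_u = e^(−0.04)·[0.5426·37.9851 + 0.4574·0.0000] = 19.8040
Node d (S = 113.2): V_d = e^(−0.04)·[0.5426·0.0000 + 0.4574·0.0000] = 0.0000
Node 0 (S = 140): V_0 = e^(−0.04)·[0.5426·19.8040 + 0.4574·0.0000] = 10.3251

€10.33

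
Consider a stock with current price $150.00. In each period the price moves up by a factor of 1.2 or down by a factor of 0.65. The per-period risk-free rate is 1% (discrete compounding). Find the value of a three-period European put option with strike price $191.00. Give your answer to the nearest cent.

Risk-neutral probability p = (1 + 0.01 − 0.65)/(1.2 − 0.65) = 0.3600/0.5500 = 0.6545
Terminal stock prices: S_uuu = 259.2, S_uud = 140.4, S_udd = 76.05, S_ddd = 41.19
Terminal payoffs (K − S): max(-68.2, 0) = 0, max(50.6, 0) = 50.6, max(114.9, 0) = 114.9, max(149.8, 0) = 149.8
Node uu (S = 216): V_uu = 1/1.01·[0.6545·0.0000 + 0.3455·50.6000] = 17.3069
Node ud (S = 117): V_ud = 1/1.01·[0.6545·50.6000 + 0.3455·114.9500] = 72.1089
Node dd (S = 63.38): V_dd = 1/1.01·[0.6545·114.9500 + 0.3455·149.8063] = 125.7339
Node u (S = 180): V_u = 1/1.01·[0.6545·17.3069 + 0.3455·72.1089] = 35.8797
Node d (S = 97.5): V_d = 1/1.01·[0.6545·72.1089 + 0.3455·125.7339] = 89.7365
Node 0 (S = 150): V_0 = 1/1.01·[0.6545·35.8797 + 0.3455·89.7365] = 53.9454

$53.95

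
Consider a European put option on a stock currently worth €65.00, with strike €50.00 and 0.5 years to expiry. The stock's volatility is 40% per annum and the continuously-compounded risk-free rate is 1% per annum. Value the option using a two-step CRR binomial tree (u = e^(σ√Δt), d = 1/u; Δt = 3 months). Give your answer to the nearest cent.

CRR parameters: u = e^(σ√Δt) = e^(0.4·√0.25) = 1.2214, d = 1/u = 0.8187
Per-period rate: rΔt = 0.01·0.25 = 0.0025, so R = e^0.0025 = 1.0025
Risk-neutral probability p = (e^0.0025 − 0.8187)/(1.2214 − 0.8187) = 0.1838/0.4027 = 0.4564
Terminal stock prices: S_uu = 96.97, S_ud = 65, S_dd = 43.57
Terminal payoffs (K − S): max(-46.97, 0) = 0, max(-15, 0) = 0, max(6.429, 0) = 6.429
Node u (S = 79.39): V_u = e^(−0.0025)·[0.4564·0.0000 + 0.5436·0.0000] = 0.0000
Node d (S = 53.22): V_d = e^(−0.0025)·[0.4564·0.0000 + 0.5436·6.4292] = 3.4863
Node 0 (S = 65): V_0 = e^(−0.0025)·[0.4564·0.0000 + 0.5436·3.4863] = 1.8905

€1.89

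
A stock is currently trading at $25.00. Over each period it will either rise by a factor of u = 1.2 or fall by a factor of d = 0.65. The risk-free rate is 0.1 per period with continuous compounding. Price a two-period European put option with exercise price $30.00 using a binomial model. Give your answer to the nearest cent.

$2.93

Risk-neutral probability p = (e^0.1 − 0.65)/(1.2 − 0.65) = 0.4552/0.5500 = 0.8276
Terminal stock prices: S_uu = 36, S_ud = 19.5, S_dd = 10.56
Terminal payoffs (K − S): max(-6, 0) = 0, max(10.5, 0) = 10.5, max(19.44, 0) = 19.44
Node u (S = 30): V_u = e^(−0.1)·[0.8276·0.0000 + 0.1724·10.5000] = 1.6381
Node d (S = 16.25): V_d = e^(−0.1)·[0.8276·10.5000 + 0.1724·19.4375] = 10.8951
Node 0 (S = 25): V_0 = e^(−0.1)·[0.8276·1.6381 + 0.1724·10.8951] = 2.9264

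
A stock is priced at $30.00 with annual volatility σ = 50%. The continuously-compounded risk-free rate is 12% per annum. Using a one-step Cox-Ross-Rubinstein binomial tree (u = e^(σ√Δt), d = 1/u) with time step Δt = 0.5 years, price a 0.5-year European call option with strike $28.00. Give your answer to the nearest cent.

CRR parameters: u = e^(σ√Δt) = e^(0.5·√0.5) = 1.4241, d = 1/u = 0.7022
Per-period rate: rΔt = 0.12·0.5 = 0.06, so R = e^0.06 = 1.0618
Risk-neutral probability p = (e^0.06 − 0.7022)/(1.4241 − 0.7022) = 0.3596/0.7219 = 0.4982
Terminal stock prices: S_u = 42.72, S_d = 21.07
Terminal payoffs (S − K): max(14.72, 0) = 14.72, max(-6.934, 0) = 0
Node 0 (S = 30): V_0 = e^(−0.06)·[0.4982·14.7236 + 0.5018·0.0000] = 6.9078

$6.91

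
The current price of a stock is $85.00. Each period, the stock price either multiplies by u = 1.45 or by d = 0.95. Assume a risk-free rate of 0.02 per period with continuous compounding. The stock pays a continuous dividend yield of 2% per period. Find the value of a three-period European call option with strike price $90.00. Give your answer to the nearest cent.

$7.05

Per-period risk-free factor R = e^0.02 = 1.0202; dividend-adjusted growth = e^(0.02−0.02) = 1.0000.
Risk-neutral probability p = (1.0000 − 0.95)/(1.45 − 0.95) = 0.0500/0.5000 = 0.1000
Terminal stock prices: S_uuu = 259.1, S_uud = 169.8, S_udd = 111.2, S_ddd = 72.88
Terminal payoffs (S − K): max(169.1, 0) = 169.1, max(79.78, 0) = 79.78, max(21.23, 0) = 21.23, max(-17.12, 0) = 0
Node uu (S = 178.7): V_uu = e^(−0.02)·[0.1000·169.1331 + 0.9000·79.7769] = 86.9559
Node ud (S = 117.1): V_ud = e^(−0.02)·[0.1000·79.7769 + 0.9000·21.2331] = 26.5511
Node dd (S = 76.71): V_dd = e^(−0.02)·[0.1000·21.2331 + 0.9000·0.0000] = 2.0813
Node u (S = 123.2): V_u = e^(−0.02)·[0.1000·86.9559 + 0.9000·26.5511] = 31.9462
Node d (S = 80.75): V_d = e^(−0.02)·[0.1000·26.5511 + 0.9000·2.0813] = 4.4386
Node 0 (S = 85): V_0 = e^(−0.02)·[0.1000·31.9462 + 0.9000·4.4386] = 7.0470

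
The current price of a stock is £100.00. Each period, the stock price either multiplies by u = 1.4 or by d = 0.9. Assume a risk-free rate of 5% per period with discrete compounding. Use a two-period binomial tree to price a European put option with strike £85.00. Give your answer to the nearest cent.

Risk-neutral probability p = (1 + 0.05 − 0.9)/(1.4 − 0.9) = 0.1500/0.5000 = 0.3000
Terminal stock prices: S_uu = 196, S_ud = 126, S_dd = 81
Terminal payoffs (K − S): max(-111, 0) = 0, max(-41, 0) = 0, max(4, 0) = 4
Node u (S = 140): V_u = 1/1.05·[0.3000·0.0000 + 0.7000·0.0000] = 0.0000
Node d (S = 90): V_d = 1/1.05·[0.3000·0.0000 + 0.7000·4.0000] = 2.6667
Node 0 (S = 100): V_0 = 1/1.05·[0.3000·0.0000 + 0.7000·2.6667] = 1.7778

£1.78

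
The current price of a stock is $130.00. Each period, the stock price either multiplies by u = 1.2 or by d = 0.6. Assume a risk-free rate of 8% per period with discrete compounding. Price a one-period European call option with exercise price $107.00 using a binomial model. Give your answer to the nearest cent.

$36.30

Risk-neutral probability p = (1 + 0.08 − 0.6)/(1.2 − 0.6) = 0.4800/0.6000 = 0.8000
Terminal stock prices: S_u = 156, S_d = 78
Terminal payoffs (S − K): max(49, 0) = 49, max(-29, 0) = 0
Node 0 (S = 130): V_0 = 1/1.08·[0.8000·49.0000 + 0.2000·0.0000] = 36.2963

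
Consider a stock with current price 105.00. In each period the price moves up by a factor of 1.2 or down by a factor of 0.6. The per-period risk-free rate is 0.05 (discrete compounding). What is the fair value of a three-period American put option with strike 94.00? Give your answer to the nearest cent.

Risk-neutral probability p = (1 + 0.05 − 0.6)/(1.2 − 0.6) = 0.4500/0.6000 = 0.7500
Terminal stock prices: S_uuu = 181.4, S_uud = 90.72, S_udd = 45.36, S_ddd = 22.68
Terminal payoffs (K − S): max(-87.44, 0) = 0, max(3.28, 0) = 3.28, max(48.64, 0) = 48.64, max(71.32, 0) = 71.32
Node uu (S = 151.2): continuation = 1/1.05·[0.7500·0.0000 + 0.2500·3.2800] = 0.7810; exercise value = 0.0000 ≤ continuation, so V_uu = 0.7810
Node ud (S = 75.6): continuation = 1/1.05·[0.7500·3.2800 + 0.2500·48.6400] = 13.9238; exercise value = 18.4000 > continuation, so V_ud = 18.4000 (exercise)
Node dd (S = 37.8): continuation = 1/1.05·[0.7500·48.6400 + 0.2500·71.3200] = 51.7238; exercise value = 56.2000 > continuation, so V_dd = 56.2000 (exercise)
Node u (S = 126): continuation = 1/1.05·[0.7500·0.7810 + 0.2500·18.4000] = 4.9388; exercise value = 0.0000 ≤ continuation, so V_u = 4.9388
Node d (S = 63): continuation = 1/1.05·[0.7500·18.4000 + 0.2500·56.2000] = 26.5238; exercise value = 31.0000 > continuation, so V_d = 31.0000 (exercise)
Node 0 (S = 105): continuation = 1/1.05·[0.7500·4.9388 + 0.2500·31.0000] = 10.9086; exercise value = 0.0000 ≤ continuation, so V_0 = 10.9086

10.91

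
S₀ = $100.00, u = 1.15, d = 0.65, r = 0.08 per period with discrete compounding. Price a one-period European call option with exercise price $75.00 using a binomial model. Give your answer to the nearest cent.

$31.85

Risk-neutral probability p = (1 + 0.08 − 0.65)/(1.15 − 0.65) = 0.4300/0.5000 = 0.8600
Terminal stock prices: S_u = 115, S_d = 65
Terminal payoffs (S − K): max(40, 0) = 40, max(-10, 0) = 0
Node 0 (S = 100): V_0 = 1/1.08·[0.8600·40.0000 + 0.1400·0.0000] = 31.8519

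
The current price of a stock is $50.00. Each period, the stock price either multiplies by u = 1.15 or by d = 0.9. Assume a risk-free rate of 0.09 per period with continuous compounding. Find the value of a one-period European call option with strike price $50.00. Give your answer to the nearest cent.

Risk-neutral probability p = (e^0.09 − 0.9)/(1.15 − 0.9) = 0.1942/0.2500 = 0.7767
Terminal stock prices: S_u = 57.5, S_d = 45
Terminal payoffs (S − K): max(7.5, 0) = 7.5, max(-5, 0) = 0
Node 0 (S = 50): V_0 = e^(−0.09)·[0.7767·7.5000 + 0.2233·0.0000] = 5.3239

$5.32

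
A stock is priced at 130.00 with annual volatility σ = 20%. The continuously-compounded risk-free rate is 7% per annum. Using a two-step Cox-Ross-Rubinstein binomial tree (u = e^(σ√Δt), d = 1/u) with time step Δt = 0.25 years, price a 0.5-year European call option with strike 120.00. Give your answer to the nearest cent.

CRR parameters: u = e^(σ√Δt) = e^(0.2·√0.25) = 1.1052, d = 1/u = 0.9048
Per-period rate: rΔt = 0.07·0.25 = 0.0175, so R = e^0.0175 = 1.0177
Risk-neutral probability p = (e^0.0175 − 0.9048)/(1.1052 − 0.9048) = 0.1128/0.2003 = 0.5631
Terminal stock prices: S_uu = 158.8, S_ud = 130, S_dd = 106.4
Terminal payoffs (S − K): max(38.78, 0) = 38.78, max(10, 0) = 10, max(-13.57, 0) = 0
Node u (S = 143.7): V_u = e^(−0.0175)·[0.5631·38.7824 + 0.4369·10.0000] = 25.7540
Node d (S = 117.6): V_d = e^(−0.0175)·[0.5631·10.0000 + 0.4369·0.0000] = 5.5337
Node 0 (S = 130): V_0 = e^(−0.0175)·[0.5631·25.7540 + 0.4369·5.5337] = 16.6271

16.63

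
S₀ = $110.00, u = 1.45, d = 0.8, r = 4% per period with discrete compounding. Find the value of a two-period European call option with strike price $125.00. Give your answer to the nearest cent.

$14.52

Risk-neutral probability p = (1 + 0.04 − 0.8)/(1.45 − 0.8) = 0.2400/0.6500 = 0.3692
Terminal stock prices: S_uu = 231.3, S_ud = 127.6, S_dd = 70.4
Terminal payoffs (S − K): max(106.3, 0) = 106.3, max(2.6, 0) = 2.6, max(-54.6, 0) = 0
Node u (S = 159.5): V_u = 1/1.04·[0.3692·106.2750 + 0.6308·2.6000] = 39.3077
Node d (S = 88): V_d = 1/1.04·[0.3692·2.6000 + 0.6308·0.0000] = 0.9231
Node 0 (S = 110): V_0 = 1/1.04·[0.3692·39.3077 + 0.6308·0.9231] = 14.5152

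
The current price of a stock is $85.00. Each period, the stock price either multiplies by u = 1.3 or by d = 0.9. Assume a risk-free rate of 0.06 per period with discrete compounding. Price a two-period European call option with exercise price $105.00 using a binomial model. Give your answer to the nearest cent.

Risk-neutral probability p = (1 + 0.06 − 0.9)/(1.3 − 0.9) = 0.1600/0.4000 = 0.4000
Terminal stock prices: S_uu = 143.7, S_ud = 99.45, S_dd = 68.85
Terminal payoffs (S − K): max(38.65, 0) = 38.65, max(-5.55, 0) = 0, max(-36.15, 0) = 0
Node u (S = 110.5): V_u = 1/1.06·[0.4000·38.6500 + 0.6000·0.0000] = 14.5849
Node d (S = 76.5): V_d = 1/1.06·[0.4000·0.0000 + 0.6000·0.0000] = 0.0000
Node 0 (S = 85): V_0 = 1/1.06·[0.4000·14.5849 + 0.6000·0.0000] = 5.5037

$5.50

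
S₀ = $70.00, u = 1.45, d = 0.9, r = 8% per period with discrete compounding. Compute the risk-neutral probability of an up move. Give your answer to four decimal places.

p = 0.3273

Risk-neutral probability p = (1 + 0.08 − 0.9)/(1.45 − 0.9) = 0.1800/0.5500 = 0.3273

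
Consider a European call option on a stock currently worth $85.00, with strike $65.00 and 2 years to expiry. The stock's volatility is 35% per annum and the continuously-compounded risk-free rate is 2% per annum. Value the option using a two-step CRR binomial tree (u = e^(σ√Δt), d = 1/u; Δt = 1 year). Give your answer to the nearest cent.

$29.37

CRR parameters: u = e^(σ√Δt) = e^(0.35·√1) = 1.4191, d = 1/u = 0.7047
Per-period rate: rΔt = 0.02·1 = 0.02, so R = e^0.02 = 1.0202
Risk-neutral probability p = (e^0.02 − 0.7047)/(1.4191 − 0.7047) = 0.3155/0.7144 = 0.4417
Terminal stock prices: S_uu = 171.2, S_ud = 85, S_dd = 42.21
Terminal payoffs (S − K): max(106.2, 0) = 106.2, max(20, 0) = 20, max(-22.79, 0) = 0
Node u (S = 120.6): V_u = e^(−0.02)·[0.4417·106.1690 + 0.5583·20.0000] = 56.9078
Node d (S = 59.9): V_d = e^(−0.02)·[0.4417·20.0000 + 0.5583·0.0000] = 8.6583
Node 0 (S = 85): V_0 = e^(−0.02)·[0.4417·56.9078 + 0.5583·8.6583] = 29.3748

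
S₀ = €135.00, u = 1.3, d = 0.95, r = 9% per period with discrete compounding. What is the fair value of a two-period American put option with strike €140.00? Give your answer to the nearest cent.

Risk-neutral probability p = (1 + 0.09 − 0.95)/(1.3 − 0.95) = 0.1400/0.3500 = 0.4000
Terminal stock prices: S_uu = 228.2, S_ud = 166.7, S_dd = 121.8
Terminal payoffs (K − S): max(-88.15, 0) = 0, max(-26.72, 0) = 0, max(18.16, 0) = 18.16
Node u (S = 175.5): continuation = 1/1.09·[0.4000·0.0000 + 0.6000·0.0000] = 0.0000; exercise value = 0.0000 ≤ continuation, so V_u = 0.0000
Node d (S = 128.2): continuation = 1/1.09·[0.4000·0.0000 + 0.6000·18.1625] = 9.9977; exercise value = 11.7500 > continuation, so V_d = 11.7500 (exercise)
Node 0 (S = 135): continuation = 1/1.09·[0.4000·0.0000 + 0.6000·11.7500] = 6.4679; exercise value = 5.0000 ≤ continuation, so V_0 = 6.4679

€6.47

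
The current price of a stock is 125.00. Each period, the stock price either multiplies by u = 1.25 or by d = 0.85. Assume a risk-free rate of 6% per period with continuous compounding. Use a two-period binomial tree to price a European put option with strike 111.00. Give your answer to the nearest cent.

4.06

Risk-neutral probability p = (e^0.06 − 0.85)/(1.25 − 0.85) = 0.2118/0.4000 = 0.5296
Terminal stock prices: S_uu = 195.3, S_ud = 132.8, S_dd = 90.31
Terminal payoffs (K − S): max(-84.31, 0) = 0, max(-21.81, 0) = 0, max(20.69, 0) = 20.69
Node u (S = 156.2): V_u = e^(−0.06)·[0.5296·0.0000 + 0.4704·0.0000] = 0.0000
Node d (S = 106.2): V_d = e^(−0.06)·[0.5296·0.0000 + 0.4704·20.6875] = 9.1649
Node 0 (S = 125): V_0 = e^(−0.06)·[0.5296·0.0000 + 0.4704·9.1649] = 4.0602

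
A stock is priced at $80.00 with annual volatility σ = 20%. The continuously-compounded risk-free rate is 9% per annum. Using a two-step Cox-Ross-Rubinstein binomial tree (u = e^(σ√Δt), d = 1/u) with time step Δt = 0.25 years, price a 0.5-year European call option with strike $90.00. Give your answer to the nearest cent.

$2.55

CRR parameters: u = e^(σ√Δt) = e^(0.2·√0.25) = 1.1052, d = 1/u = 0.9048
Per-period rate: rΔt = 0.09·0.25 = 0.0225, so R = e^0.0225 = 1.0228
Risk-neutral probability p = (e^0.0225 − 0.9048)/(1.1052 − 0.9048) = 0.1179/0.2003 = 0.5886
Terminal stock prices: S_uu = 97.71, S_ud = 80, S_dd = 65.5
Terminal payoffs (S − K): max(7.712, 0) = 7.712, max(-10, 0) = 0, max(-24.5, 0) = 0
Node u (S = 88.41): V_u = e^(−0.0225)·[0.5886·7.7122 + 0.4114·0.0000] = 4.4385
Node d (S = 72.39): V_d = e^(−0.0225)·[0.5886·0.0000 + 0.4114·0.0000] = 0.0000
Node 0 (S = 80): V_0 = e^(−0.0225)·[0.5886·4.4385 + 0.4114·0.0000] = 2.5544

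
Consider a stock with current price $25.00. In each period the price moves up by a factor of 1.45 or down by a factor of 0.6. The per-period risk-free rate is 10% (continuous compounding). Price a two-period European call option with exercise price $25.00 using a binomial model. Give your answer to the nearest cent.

$7.97

Risk-neutral probability p = (e^0.1 − 0.6)/(1.45 − 0.6) = 0.5052/0.8500 = 0.5943
Terminal stock prices: S_uu = 52.56, S_ud = 21.75, S_dd = 9
Terminal payoffs (S − K): max(27.56, 0) = 27.56, max(-3.25, 0) = 0, max(-16, 0) = 0
Node u (S = 36.25): V_u = e^(−0.1)·[0.5943·27.5625 + 0.4057·0.0000] = 14.8221
Node d (S = 15): V_d = e^(−0.1)·[0.5943·0.0000 + 0.4057·0.0000] = 0.0000
Node 0 (S = 25): V_0 = e^(−0.1)·[0.5943·14.8221 + 0.4057·0.0000] = 7.9707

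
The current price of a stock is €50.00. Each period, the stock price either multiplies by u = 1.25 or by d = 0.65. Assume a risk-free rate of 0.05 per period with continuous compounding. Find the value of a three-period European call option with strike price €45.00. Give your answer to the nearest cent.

€15.77

Risk-neutral probability p = (e^0.05 − 0.65)/(1.25 − 0.65) = 0.4013/0.6000 = 0.6688
Terminal stock prices: S_uuu = 97.66, S_uud = 50.78, S_udd = 26.41, S_ddd = 13.73
Terminal payoffs (S − K): max(52.66, 0) = 52.66, max(5.781, 0) = 5.781, max(-18.59, 0) = 0, max(-31.27, 0) = 0
Node uu (S = 78.12): V_uu = e^(−0.05)·[0.6688·52.6562 + 0.3312·5.7812] = 35.3197
Node ud (S = 40.62): V_ud = e^(−0.05)·[0.6688·5.7812 + 0.3312·0.0000] = 3.6778
Node dd (S = 21.13): V_dd = e^(−0.05)·[0.6688·0.0000 + 0.3312·0.0000] = 0.0000
Node u (S = 62.5): V_u = e^(−0.05)·[0.6688·35.3197 + 0.3312·3.6778] = 23.6280
Node d (S = 32.5): V_d = e^(−0.05)·[0.6688·3.6778 + 0.3312·0.0000] = 2.3397
Node 0 (S = 50): V_0 = e^(−0.05)·[0.6688·23.6280 + 0.3312·2.3397] = 15.7685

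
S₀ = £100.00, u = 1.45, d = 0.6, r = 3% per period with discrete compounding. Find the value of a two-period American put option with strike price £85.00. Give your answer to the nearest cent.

£11.99

Risk-neutral probability p = (1 + 0.03 − 0.6)/(1.45 − 0.6) = 0.4300/0.8500 = 0.5059
Terminal stock prices: S_uu = 210.2, S_ud = 87, S_dd = 36
Terminal payoffs (K − S): max(-125.2, 0) = 0, max(-2, 0) = 0, max(49, 0) = 49
Node u (S = 145): continuation = 1/1.03·[0.5059·0.0000 + 0.4941·0.0000] = 0.0000; exercise value = 0.0000 ≤ continuation, so V_u = 0.0000
Node d (S = 60): continuation = 1/1.03·[0.5059·0.0000 + 0.4941·49.0000] = 23.5066; exercise value = 25.0000 > continuation, so V_d = 25.0000 (exercise)
Node 0 (S = 100): continuation = 1/1.03·[0.5059·0.0000 + 0.4941·25.0000] = 11.9931; exercise value = 0.0000 ≤ continuation, so V_0 = 11.9931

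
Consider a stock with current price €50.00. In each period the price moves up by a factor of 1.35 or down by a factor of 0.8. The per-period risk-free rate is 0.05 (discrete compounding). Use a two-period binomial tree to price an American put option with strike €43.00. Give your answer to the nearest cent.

€2.97

Risk-neutral probability p = (1 + 0.05 − 0.8)/(1.35 − 0.8) = 0.2500/0.5500 = 0.4545
Terminal stock prices: S_uu = 91.13, S_ud = 54, S_dd = 32
Terminal payoffs (K − S): max(-48.13, 0) = 0, max(-11, 0) = 0, max(11, 0) = 11
Node u (S = 67.5): continuation = 1/1.05·[0.4545·0.0000 + 0.5455·0.0000] = 0.0000; exercise value = 0.0000 ≤ continuation, so V_u = 0.0000
Node d (S = 40): continuation = 1/1.05·[0.4545·0.0000 + 0.5455·11.0000] = 5.7143; exercise value = 3.0000 ≤ continuation, so V_d = 5.7143
Node 0 (S = 50): continuation = 1/1.05·[0.4545·0.0000 + 0.5455·5.7143] = 2.9685; exercise value = 0.0000 ≤ continuation, so V_0 = 2.9685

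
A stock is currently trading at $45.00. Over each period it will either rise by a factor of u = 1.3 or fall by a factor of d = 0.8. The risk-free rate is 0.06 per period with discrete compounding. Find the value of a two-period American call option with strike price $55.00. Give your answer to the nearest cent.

$5.07

Risk-neutral probability p = (1 + 0.06 − 0.8)/(1.3 − 0.8) = 0.2600/0.5000 = 0.5200
Terminal stock prices: S_uu = 76.05, S_ud = 46.8, S_dd = 28.8
Terminal payoffs (S − K): max(21.05, 0) = 21.05, max(-8.2, 0) = 0, max(-26.2, 0) = 0
Node u (S = 58.5): continuation = 1/1.06·[0.5200·21.0500 + 0.4800·0.0000] = 10.3264; exercise value = 3.5000 ≤ continuation, so V_u = 10.3264
Node d (S = 36): continuation = 1/1.06·[0.5200·0.0000 + 0.4800·0.0000] = 0.0000; exercise value = 0.0000 ≤ continuation, so V_d = 0.0000
Node 0 (S = 45): continuation = 1/1.06·[0.5200·10.3264 + 0.4800·0.0000] = 5.0658; exercise value = 0.0000 ≤ continuation, so V_0 = 5.0658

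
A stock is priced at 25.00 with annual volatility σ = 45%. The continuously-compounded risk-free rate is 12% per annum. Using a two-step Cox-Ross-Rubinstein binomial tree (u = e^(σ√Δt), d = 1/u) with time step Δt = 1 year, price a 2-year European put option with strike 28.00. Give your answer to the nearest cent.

4.32

CRR parameters: u = e^(σ√Δt) = e^(0.45·√1) = 1.5683, d = 1/u = 0.6376
Per-period rate: rΔt = 0.12·1 = 0.12, so R = e^0.12 = 1.1275
Risk-neutral probability p = (e^0.12 − 0.6376)/(1.5683 − 0.6376) = 0.4899/0.9307 = 0.5264
Terminal stock prices: S_uu = 61.49, S_ud = 25, S_dd = 10.16
Terminal payoffs (K − S): max(-33.49, 0) = 0, max(3, 0) = 3, max(17.84, 0) = 17.84
Node u (S = 39.21): V_u = e^(−0.12)·[0.5264·0.0000 + 0.4736·3.0000] = 1.2603
Node d (S = 15.94): V_d = e^(−0.12)·[0.5264·3.0000 + 0.4736·17.8358] = 8.8931
Node 0 (S = 25): V_0 = e^(−0.12)·[0.5264·1.2603 + 0.4736·8.8931] = 4.3242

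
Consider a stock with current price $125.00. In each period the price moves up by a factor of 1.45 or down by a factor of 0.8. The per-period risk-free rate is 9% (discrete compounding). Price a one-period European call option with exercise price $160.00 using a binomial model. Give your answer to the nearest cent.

$8.70

Risk-neutral probability p = (1 + 0.09 − 0.8)/(1.45 − 0.8) = 0.2900/0.6500 = 0.4462
Terminal stock prices: S_u = 181.2, S_d = 100
Terminal payoffs (S − K): max(21.25, 0) = 21.25, max(-60, 0) = 0
Node 0 (S = 125): V_0 = 1/1.09·[0.4462·21.2500 + 0.5538·0.0000] = 8.6980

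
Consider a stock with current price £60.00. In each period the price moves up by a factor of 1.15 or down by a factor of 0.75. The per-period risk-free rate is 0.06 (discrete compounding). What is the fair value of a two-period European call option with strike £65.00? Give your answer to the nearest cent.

£7.67

Risk-neutral probability p = (1 + 0.06 − 0.75)/(1.15 − 0.75) = 0.3100/0.4000 = 0.7750
Terminal stock prices: S_uu = 79.35, S_ud = 51.75, S_dd = 33.75
Terminal payoffs (S − K): max(14.35, 0) = 14.35, max(-13.25, 0) = 0, max(-31.25, 0) = 0
Node u (S = 69): V_u = 1/1.06·[0.7750·14.3500 + 0.2250·0.0000] = 10.4917
Node d (S = 45): V_d = 1/1.06·[0.7750·0.0000 + 0.2250·0.0000] = 0.0000
Node 0 (S = 60): V_0 = 1/1.06·[0.7750·10.4917 + 0.2250·0.0000] = 7.6709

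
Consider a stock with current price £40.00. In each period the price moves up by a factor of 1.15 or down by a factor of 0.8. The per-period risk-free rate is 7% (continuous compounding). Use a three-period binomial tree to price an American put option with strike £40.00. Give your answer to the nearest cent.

Risk-neutral probability p = (e^0.07 − 0.8)/(1.15 − 0.8) = 0.2725/0.3500 = 0.7786
Terminal stock prices: S_uuu = 60.83, S_uud = 42.32, S_udd = 29.44, S_ddd = 20.48
Terminal payoffs (K − S): max(-20.83, 0) = 0, max(-2.32, 0) = 0, max(10.56, 0) = 10.56, max(19.52, 0) = 19.52
Node uu (S = 52.9): continuation = e^(−0.07)·[0.7786·0.0000 + 0.2214·0.0000] = 0.0000; exercise value = 0.0000 ≤ continuation, so V_uu = 0.0000
Node ud (S = 36.8): continuation = e^(−0.07)·[0.7786·0.0000 + 0.2214·10.5600] = 2.1800; exercise value = 3.2000 > continuation, so V_ud = 3.2000 (exercise)
Node dd (S = 25.6): continuation = e^(−0.07)·[0.7786·10.5600 + 0.2214·19.5200] = 11.6958; exercise value = 14.4000 > continuation, so V_dd = 14.4000 (exercise)
Node u (S = 46): continuation = e^(−0.07)·[0.7786·0.0000 + 0.2214·3.2000] = 0.6606; exercise value = 0.0000 ≤ continuation, so V_u = 0.6606
Node d (S = 32): continuation = e^(−0.07)·[0.7786·3.2000 + 0.2214·14.4000] = 5.2958; exercise value = 8.0000 > continuation, so V_d = 8.0000 (exercise)
Node 0 (S = 40): continuation = e^(−0.07)·[0.7786·0.6606 + 0.2214·8.0000] = 2.1311; exercise value = 0.0000 ≤ continuation, so V_0 = 2.1311

£2.13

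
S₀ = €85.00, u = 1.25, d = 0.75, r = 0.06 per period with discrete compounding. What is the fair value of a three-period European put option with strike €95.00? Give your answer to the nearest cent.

Risk-neutral probability p = (1 + 0.06 − 0.75)/(1.25 − 0.75) = 0.3100/0.5000 = 0.6200
Terminal stock prices: S_uuu = 166, S_uud = 99.61, S_udd = 59.77, S_ddd = 35.86
Terminal payoffs (K − S): max(-71.02, 0) = 0, max(-4.609, 0) = 0, max(35.23, 0) = 35.23, max(59.14, 0) = 59.14
Node uu (S = 132.8): V_uu = 1/1.06·[0.6200·0.0000 + 0.3800·0.0000] = 0.0000
Node ud (S = 79.69): V_ud = 1/1.06·[0.6200·0.0000 + 0.3800·35.2344] = 12.6312
Node dd (S = 47.81): V_dd = 1/1.06·[0.6200·35.2344 + 0.3800·59.1406] = 41.8101
Node u (S = 106.2): V_u = 1/1.06·[0.6200·0.0000 + 0.3800·12.6312] = 4.5282
Node d (S = 63.75): V_d = 1/1.06·[0.6200·12.6312 + 0.3800·41.8101] = 22.3766
Node 0 (S = 85): V_0 = 1/1.06·[0.6200·4.5282 + 0.3800·22.3766] = 10.6703

€10.67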